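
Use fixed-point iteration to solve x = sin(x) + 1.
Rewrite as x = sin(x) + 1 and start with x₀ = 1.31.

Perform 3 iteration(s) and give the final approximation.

Equation: x = sin(x) + 1
Fixed-point form: x = sin(x) + 1
x₀ = 1.31

x_1 = g(1.310000) = 1.966185
x_2 = g(1.966185) = 1.922847
x_3 = g(1.922847) = 1.938668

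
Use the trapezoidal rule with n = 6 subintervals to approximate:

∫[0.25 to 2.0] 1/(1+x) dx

f(x) = 1/(1+x)
a = 0.25, b = 2.0, n = 6
h = (b - a)/n = 0.291667

Trapezoidal rule: (h/2)[f(x₀) + 2f(x₁) + 2f(x₂) + ... + f(xₙ)]

x_0 = 0.2500, f(x_0) = 0.800000, coefficient = 1
x_1 = 0.5417, f(x_1) = 0.648649, coefficient = 2
x_2 = 0.8333, f(x_2) = 0.545455, coefficient = 2
x_3 = 1.1250, f(x_3) = 0.470588, coefficient = 2
x_4 = 1.4167, f(x_4) = 0.413793, coefficient = 2
x_5 = 1.7083, f(x_5) = 0.369231, coefficient = 2
x_6 = 2.0000, f(x_6) = 0.333333, coefficient = 1

I ≈ (0.291667/2) × 6.028764 = 0.879195
Exact value: 0.875469
Error: 0.003726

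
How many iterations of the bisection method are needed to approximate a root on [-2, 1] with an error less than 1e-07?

We need (b-a)/2^n ≤ 1e-07
(1 - (-2))/2^n ≤ 1e-07
3/2^n ≤ 1e-07
2^n ≥ 30000000
n ≥ log₂(30000000) = 24.84
n ≥ 25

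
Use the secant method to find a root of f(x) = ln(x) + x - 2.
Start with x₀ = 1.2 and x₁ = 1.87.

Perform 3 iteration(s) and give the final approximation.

f(x) = ln(x) + x - 2
x₀ = 1.2, x₁ = 1.87

Secant formula: x_{n+1} = x_n - f(x_n)(x_n - x_{n-1})/(f(x_n) - f(x_{n-1}))

Iteration 1:
  f(1.200000) = -0.617678
  f(1.870000) = 0.495938
  x_2 = 1.870000 - 0.495938×(1.870000 - 1.200000)/(0.495938 - (-0.617678))
       = 1.571622
Iteration 2:
  f(1.870000) = 0.495938
  f(1.571622) = 0.023730
  x_3 = 1.571622 - 0.023730×(1.571622 - 1.870000)/(0.023730 - 0.495938)
       = 1.556627
Iteration 3:
  f(1.571622) = 0.023730
  f(1.556627) = -0.000851
  x_4 = 1.556627 - (-0.000851)×(1.556627 - 1.571622)/(-0.000851 - 0.023730)
       = 1.557147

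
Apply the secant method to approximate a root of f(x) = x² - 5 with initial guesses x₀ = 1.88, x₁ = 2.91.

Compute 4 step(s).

f(x) = x² - 5
x₀ = 1.88, x₁ = 2.91

Secant formula: x_{n+1} = x_n - f(x_n)(x_n - x_{n-1})/(f(x_n) - f(x_{n-1}))

Iteration 1:
  f(1.880000) = -1.465600
  f(2.910000) = 3.468100
  x_2 = 2.910000 - 3.468100×(2.910000 - 1.880000)/(3.468100 - (-1.465600))
       = 2.185971
Iteration 2:
  f(2.910000) = 3.468100
  f(2.185971) = -0.221532
  x_3 = 2.185971 - (-0.221532)×(2.185971 - 2.910000)/(-0.221532 - 3.468100)
       = 2.229443
Iteration 3:
  f(2.185971) = -0.221532
  f(2.229443) = -0.029585
  x_4 = 2.229443 - (-0.029585)×(2.229443 - 2.185971)/(-0.029585 - (-0.221532))
       = 2.236143
Iteration 4:
  f(2.229443) = -0.029585
  f(2.236143) = 0.000336
  x_5 = 2.236143 - 0.000336×(2.236143 - 2.229443)/(0.000336 - (-0.029585))
       = 2.236068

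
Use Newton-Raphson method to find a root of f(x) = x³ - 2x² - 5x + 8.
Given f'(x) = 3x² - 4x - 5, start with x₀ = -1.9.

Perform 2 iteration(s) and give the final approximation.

f(x) = x³ - 2x² - 5x + 8
f'(x) = 3x² - 4x - 5
x₀ = -1.9

Newton-Raphson formula: x_{n+1} = x_n - f(x_n)/f'(x_n)

Iteration 1:
  f(-1.900000) = 3.421000
  f'(-1.900000) = 13.430000
  x_1 = -1.900000 - 3.421000/13.430000 = -2.154728
Iteration 2:
  f(-2.154728) = -0.516154
  f'(-2.154728) = 17.547474
  x_2 = -2.154728 - (-0.516154)/17.547474 = -2.125313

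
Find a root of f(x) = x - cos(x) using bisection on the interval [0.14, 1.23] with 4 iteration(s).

f(x) = x - cos(x)
Initial interval: [0.14, 1.23]

Iteration 1:
  c_1 = (0.140000 + 1.230000)/2 = 0.685000
  f(c_1) = f(0.685000) = -0.089419
  f(a) × f(c) ≥ 0, new interval: [0.685000, 1.230000]
Iteration 2:
  c_2 = (0.685000 + 1.230000)/2 = 0.957500
  f(c_2) = f(0.957500) = 0.381934
  f(a) × f(c) < 0, new interval: [0.685000, 0.957500]
Iteration 3:
  c_3 = (0.685000 + 0.957500)/2 = 0.821250
  f(c_3) = f(0.821250) = 0.139943
  f(a) × f(c) < 0, new interval: [0.685000, 0.821250]
Iteration 4:
  c_4 = (0.685000 + 0.821250)/2 = 0.753125
  f(c_4) = f(0.753125) = 0.023570
  f(a) × f(c) < 0, new interval: [0.685000, 0.753125]

After 4 iteration(s), the approximation is c_4 = 0.753125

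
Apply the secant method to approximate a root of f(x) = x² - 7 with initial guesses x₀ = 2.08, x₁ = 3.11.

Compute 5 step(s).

f(x) = x² - 7
x₀ = 2.08, x₁ = 3.11

Secant formula: x_{n+1} = x_n - f(x_n)(x_n - x_{n-1})/(f(x_n) - f(x_{n-1}))

Iteration 1:
  f(2.080000) = -2.673600
  f(3.110000) = 2.672100
  x_2 = 3.110000 - 2.672100×(3.110000 - 2.080000)/(2.672100 - (-2.673600))
       = 2.595145
Iteration 2:
  f(3.110000) = 2.672100
  f(2.595145) = -0.265225
  x_3 = 2.595145 - (-0.265225)×(2.595145 - 3.110000)/(-0.265225 - 2.672100)
       = 2.641633
Iteration 3:
  f(2.595145) = -0.265225
  f(2.641633) = -0.021774
  x_4 = 2.641633 - (-0.021774)×(2.641633 - 2.595145)/(-0.021774 - (-0.265225))
       = 2.645791
Iteration 4:
  f(2.641633) = -0.021774
  f(2.645791) = 0.000211
  x_5 = 2.645791 - 0.000211×(2.645791 - 2.641633)/(0.000211 - (-0.021774))
       = 2.645751
Iteration 5:
  f(2.645791) = 0.000211
  f(2.645751) = 0.000000
  x_6 = 2.645751 - 0.000000×(2.645751 - 2.645791)/(0.000000 - 0.000211)
       = 2.645751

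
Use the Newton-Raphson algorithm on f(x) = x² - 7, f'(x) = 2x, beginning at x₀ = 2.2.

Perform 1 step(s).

f(x) = x² - 7
f'(x) = 2x
x₀ = 2.2

Newton-Raphson formula: x_{n+1} = x_n - f(x_n)/f'(x_n)

Iteration 1:
  f(2.200000) = -2.160000
  f'(2.200000) = 4.400000
  x_1 = 2.200000 - (-2.160000)/4.400000 = 2.690909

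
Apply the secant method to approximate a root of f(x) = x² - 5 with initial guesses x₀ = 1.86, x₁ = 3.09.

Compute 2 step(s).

f(x) = x² - 5
x₀ = 1.86, x₁ = 3.09

Secant formula: x_{n+1} = x_n - f(x_n)(x_n - x_{n-1})/(f(x_n) - f(x_{n-1}))

Iteration 1:
  f(1.860000) = -1.540400
  f(3.090000) = 4.548100
  x_2 = 3.090000 - 4.548100×(3.090000 - 1.860000)/(4.548100 - (-1.540400))
       = 2.171192
Iteration 2:
  f(3.090000) = 4.548100
  f(2.171192) = -0.285926
  x_3 = 2.171192 - (-0.285926)×(2.171192 - 3.090000)/(-0.285926 - 4.548100)
       = 2.225538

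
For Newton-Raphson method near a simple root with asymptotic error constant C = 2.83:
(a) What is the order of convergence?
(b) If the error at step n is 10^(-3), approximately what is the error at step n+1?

(a) Newton-Raphson has quadratic (order 2) convergence near simple roots.
    This means |e_{n+1}| ≈ C|e_n|².

(b) With |e_n| = 10^(-3) and C = 2.83:
    |e_{n+1}| ≈ 2.83 × (10^(-3))² = 2.83 × 10^(-6)

(a) 2 (quadratic); (b) |e_{n+1}| ≈ 2.830e-06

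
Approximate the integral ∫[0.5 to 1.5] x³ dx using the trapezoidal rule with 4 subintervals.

f(x) = x³
a = 0.5, b = 1.5, n = 4
h = (b - a)/n = 0.250000

Trapezoidal rule: (h/2)[f(x₀) + 2f(x₁) + 2f(x₂) + ... + f(xₙ)]

x_0 = 0.5000, f(x_0) = 0.125000, coefficient = 1
x_1 = 0.7500, f(x_1) = 0.421875, coefficient = 2
x_2 = 1.0000, f(x_2) = 1.000000, coefficient = 2
x_3 = 1.2500, f(x_3) = 1.953125, coefficient = 2
x_4 = 1.5000, f(x_4) = 3.375000, coefficient = 1

I ≈ (0.250000/2) × 10.250000 = 1.281250
Exact value: 1.250000
Error: 0.031250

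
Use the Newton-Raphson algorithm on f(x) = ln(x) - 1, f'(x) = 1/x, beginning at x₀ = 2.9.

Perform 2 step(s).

f(x) = ln(x) - 1
f'(x) = 1/x
x₀ = 2.9

Newton-Raphson formula: x_{n+1} = x_n - f(x_n)/f'(x_n)

Iteration 1:
  f(2.900000) = 0.064711
  f'(2.900000) = 0.344828
  x_1 = 2.900000 - 0.064711/0.344828 = 2.712339
Iteration 2:
  f(2.712339) = -0.002189
  f'(2.712339) = 0.368685
  x_2 = 2.712339 - (-0.002189)/0.368685 = 2.718275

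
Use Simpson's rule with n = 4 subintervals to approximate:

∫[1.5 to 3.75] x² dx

f(x) = x²
a = 1.5, b = 3.75, n = 4
h = (b - a)/n = 0.562500

Simpson's rule: (h/3)[f(x₀) + 4f(x₁) + 2f(x₂) + ... + f(xₙ)]

x_0 = 1.5000, f(x_0) = 2.250000, coefficient = 1
x_1 = 2.0625, f(x_1) = 4.253906, coefficient = 4
x_2 = 2.6250, f(x_2) = 6.890625, coefficient = 2
x_3 = 3.1875, f(x_3) = 10.160156, coefficient = 4
x_4 = 3.7500, f(x_4) = 14.062500, coefficient = 1

I ≈ (0.562500/3) × 87.750000 = 16.453125
Exact value: 16.453125
Error: 0.000000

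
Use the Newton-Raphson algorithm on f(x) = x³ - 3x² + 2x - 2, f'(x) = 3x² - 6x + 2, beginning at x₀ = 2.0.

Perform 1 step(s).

f(x) = x³ - 3x² + 2x - 2
f'(x) = 3x² - 6x + 2
x₀ = 2.0

Newton-Raphson formula: x_{n+1} = x_n - f(x_n)/f'(x_n)

Iteration 1:
  f(2.000000) = -2.000000
  f'(2.000000) = 2.000000
  x_1 = 2.000000 - (-2.000000)/2.000000 = 3.000000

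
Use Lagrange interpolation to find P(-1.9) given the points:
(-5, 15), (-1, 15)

Lagrange interpolation formula:
P(x) = Σ yᵢ × Lᵢ(x)
where Lᵢ(x) = Π_{j≠i} (x - xⱼ)/(xᵢ - xⱼ)

L_0(-1.9) = (-1.9 - (-1))/(-5 - (-1)) = 0.225000
L_1(-1.9) = (-1.9 - (-5))/(-1 - (-5)) = 0.775000

P(-1.9) = 15×L_0(-1.9) + 15×L_1(-1.9)
P(-1.9) = 15.000000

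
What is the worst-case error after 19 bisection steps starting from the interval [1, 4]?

Bisection error bound: |error| ≤ (b-a)/2^n
|error| ≤ (4 - 1)/2^19 = 3/2^19
|error| ≤ 0.0000057220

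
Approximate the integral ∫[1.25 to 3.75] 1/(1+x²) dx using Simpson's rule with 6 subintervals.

f(x) = 1/(1+x²)
a = 1.25, b = 3.75, n = 6
h = (b - a)/n = 0.416667

Simpson's rule: (h/3)[f(x₀) + 4f(x₁) + 2f(x₂) + ... + f(xₙ)]

x_0 = 1.2500, f(x_0) = 0.390244, coefficient = 1
x_1 = 1.6667, f(x_1) = 0.264706, coefficient = 4
x_2 = 2.0833, f(x_2) = 0.187256, coefficient = 2
x_3 = 2.5000, f(x_3) = 0.137931, coefficient = 4
x_4 = 2.9167, f(x_4) = 0.105186, coefficient = 2
x_5 = 3.3333, f(x_5) = 0.082569, coefficient = 4
x_6 = 3.7500, f(x_6) = 0.066390, coefficient = 1

I ≈ (0.416667/3) × 2.982342 = 0.414214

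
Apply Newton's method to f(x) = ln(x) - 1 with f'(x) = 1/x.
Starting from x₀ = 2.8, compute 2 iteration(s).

f(x) = ln(x) - 1
f'(x) = 1/x
x₀ = 2.8

Newton-Raphson formula: x_{n+1} = x_n - f(x_n)/f'(x_n)

Iteration 1:
  f(2.800000) = 0.029619
  f'(2.800000) = 0.357143
  x_1 = 2.800000 - 0.029619/0.357143 = 2.717066
Iteration 2:
  f(2.717066) = -0.000448
  f'(2.717066) = 0.368044
  x_2 = 2.717066 - (-0.000448)/0.368044 = 2.718282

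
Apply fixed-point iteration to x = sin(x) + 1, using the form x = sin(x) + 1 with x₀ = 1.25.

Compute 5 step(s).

Equation: x = sin(x) + 1
Fixed-point form: x = sin(x) + 1
x₀ = 1.25

x_1 = g(1.250000) = 1.948985
x_2 = g(1.948985) = 1.929335
x_3 = g(1.929335) = 1.936411
x_4 = g(1.936411) = 1.933904
x_5 = g(1.933904) = 1.934797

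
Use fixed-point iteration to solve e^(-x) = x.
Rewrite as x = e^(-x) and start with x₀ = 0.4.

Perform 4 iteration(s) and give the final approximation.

Equation: e^(-x) = x
Fixed-point form: x = e^(-x)
x₀ = 0.4

x_1 = g(0.400000) = 0.670320
x_2 = g(0.670320) = 0.511545
x_3 = g(0.511545) = 0.599569
x_4 = g(0.599569) = 0.549048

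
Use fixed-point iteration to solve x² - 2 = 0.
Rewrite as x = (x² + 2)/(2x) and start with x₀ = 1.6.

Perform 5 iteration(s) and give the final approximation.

Equation: x² - 2 = 0
Fixed-point form: x = (x² + 2)/(2x)
x₀ = 1.6

x_1 = g(1.600000) = 1.425000
x_2 = g(1.425000) = 1.414254
x_3 = g(1.414254) = 1.414214
x_4 = g(1.414214) = 1.414214
x_5 = g(1.414214) = 1.414214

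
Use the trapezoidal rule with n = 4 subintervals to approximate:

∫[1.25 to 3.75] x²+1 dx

f(x) = x²+1
a = 1.25, b = 3.75, n = 4
h = (b - a)/n = 0.625000

Trapezoidal rule: (h/2)[f(x₀) + 2f(x₁) + 2f(x₂) + ... + f(xₙ)]

x_0 = 1.2500, f(x_0) = 2.562500, coefficient = 1
x_1 = 1.8750, f(x_1) = 4.515625, coefficient = 2
x_2 = 2.5000, f(x_2) = 7.250000, coefficient = 2
x_3 = 3.1250, f(x_3) = 10.765625, coefficient = 2
x_4 = 3.7500, f(x_4) = 15.062500, coefficient = 1

I ≈ (0.625000/2) × 62.687500 = 19.589844
Exact value: 19.427083
Error: 0.162760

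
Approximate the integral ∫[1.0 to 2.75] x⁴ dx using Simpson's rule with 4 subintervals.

f(x) = x⁴
a = 1.0, b = 2.75, n = 4
h = (b - a)/n = 0.437500

Simpson's rule: (h/3)[f(x₀) + 4f(x₁) + 2f(x₂) + ... + f(xₙ)]

x_0 = 1.0000, f(x_0) = 1.000000, coefficient = 1
x_1 = 1.4375, f(x_1) = 4.270035, coefficient = 4
x_2 = 1.8750, f(x_2) = 12.359619, coefficient = 2
x_3 = 2.3125, f(x_3) = 28.597427, coefficient = 4
x_4 = 2.7500, f(x_4) = 57.191406, coefficient = 1

I ≈ (0.437500/3) × 214.380493 = 31.263822
Exact value: 31.255273
Error: 0.008548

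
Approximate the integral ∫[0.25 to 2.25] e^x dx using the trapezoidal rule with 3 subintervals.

f(x) = e^x
a = 0.25, b = 2.25, n = 3
h = (b - a)/n = 0.666667

Trapezoidal rule: (h/2)[f(x₀) + 2f(x₁) + 2f(x₂) + ... + f(xₙ)]

x_0 = 0.2500, f(x_0) = 1.284025, coefficient = 1
x_1 = 0.9167, f(x_1) = 2.500940, coefficient = 2
x_2 = 1.5833, f(x_2) = 4.871166, coefficient = 2
x_3 = 2.2500, f(x_3) = 9.487736, coefficient = 1

I ≈ (0.666667/2) × 25.515973 = 8.505324
Exact value: 8.203710
Error: 0.301614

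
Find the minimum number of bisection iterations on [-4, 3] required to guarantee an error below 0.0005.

We need (b-a)/2^n ≤ 0.0005
(3 - (-4))/2^n ≤ 0.0005
7/2^n ≤ 0.0005
2^n ≥ 14000
n ≥ log₂(14000) = 13.77
n ≥ 14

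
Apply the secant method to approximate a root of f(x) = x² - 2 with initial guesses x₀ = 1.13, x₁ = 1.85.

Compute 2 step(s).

f(x) = x² - 2
x₀ = 1.13, x₁ = 1.85

Secant formula: x_{n+1} = x_n - f(x_n)(x_n - x_{n-1})/(f(x_n) - f(x_{n-1}))

Iteration 1:
  f(1.130000) = -0.723100
  f(1.850000) = 1.422500
  x_2 = 1.850000 - 1.422500×(1.850000 - 1.130000)/(1.422500 - (-0.723100))
       = 1.372651
Iteration 2:
  f(1.850000) = 1.422500
  f(1.372651) = -0.115829
  x_3 = 1.372651 - (-0.115829)×(1.372651 - 1.850000)/(-0.115829 - 1.422500)
       = 1.408593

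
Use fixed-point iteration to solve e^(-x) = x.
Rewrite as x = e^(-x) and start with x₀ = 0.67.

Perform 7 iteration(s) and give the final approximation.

Equation: e^(-x) = x
Fixed-point form: x = e^(-x)
x₀ = 0.67

x_1 = g(0.670000) = 0.511709
x_2 = g(0.511709) = 0.599470
x_3 = g(0.599470) = 0.549102
x_4 = g(0.549102) = 0.577468
x_5 = g(0.577468) = 0.561318
x_6 = g(0.561318) = 0.570457
x_7 = g(0.570457) = 0.565267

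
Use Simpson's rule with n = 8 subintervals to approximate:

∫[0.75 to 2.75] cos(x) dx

f(x) = cos(x)
a = 0.75, b = 2.75, n = 8
h = (b - a)/n = 0.250000

Simpson's rule: (h/3)[f(x₀) + 4f(x₁) + 2f(x₂) + ... + f(xₙ)]

x_0 = 0.7500, f(x_0) = 0.731689, coefficient = 1
x_1 = 1.0000, f(x_1) = 0.540302, coefficient = 4
x_2 = 1.2500, f(x_2) = 0.315322, coefficient = 2
x_3 = 1.5000, f(x_3) = 0.070737, coefficient = 4
x_4 = 1.7500, f(x_4) = -0.178246, coefficient = 2
x_5 = 2.0000, f(x_5) = -0.416147, coefficient = 4
x_6 = 2.2500, f(x_6) = -0.628174, coefficient = 2
x_7 = 2.5000, f(x_7) = -0.801144, coefficient = 4
x_8 = 2.7500, f(x_8) = -0.924302, coefficient = 1

I ≈ (0.250000/3) × -3.599812 = -0.299984
Exact value: -0.299978
Error: 0.000007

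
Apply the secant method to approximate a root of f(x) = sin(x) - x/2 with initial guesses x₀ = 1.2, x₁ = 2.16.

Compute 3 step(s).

f(x) = sin(x) - x/2
x₀ = 1.2, x₁ = 2.16

Secant formula: x_{n+1} = x_n - f(x_n)(x_n - x_{n-1})/(f(x_n) - f(x_{n-1}))

Iteration 1:
  f(1.200000) = 0.332039
  f(2.160000) = -0.248617
  x_2 = 2.160000 - (-0.248617)×(2.160000 - 1.200000)/(-0.248617 - 0.332039)
       = 1.748961
Iteration 2:
  f(2.160000) = -0.248617
  f(1.748961) = 0.109690
  x_3 = 1.748961 - 0.109690×(1.748961 - 2.160000)/(0.109690 - (-0.248617))
       = 1.874794
Iteration 3:
  f(1.748961) = 0.109690
  f(1.874794) = 0.016750
  x_4 = 1.874794 - 0.016750×(1.874794 - 1.748961)/(0.016750 - 0.109690)
       = 1.897473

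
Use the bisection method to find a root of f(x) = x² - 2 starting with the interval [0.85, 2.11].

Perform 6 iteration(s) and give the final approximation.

f(x) = x² - 2
Initial interval: [0.85, 2.11]

Iteration 1:
  c_1 = (0.850000 + 2.110000)/2 = 1.480000
  f(c_1) = f(1.480000) = 0.190400
  f(a) × f(c) < 0, new interval: [0.850000, 1.480000]
Iteration 2:
  c_2 = (0.850000 + 1.480000)/2 = 1.165000
  f(c_2) = f(1.165000) = -0.642775
  f(a) × f(c) ≥ 0, new interval: [1.165000, 1.480000]
Iteration 3:
  c_3 = (1.165000 + 1.480000)/2 = 1.322500
  f(c_3) = f(1.322500) = -0.250994
  f(a) × f(c) ≥ 0, new interval: [1.322500, 1.480000]
Iteration 4:
  c_4 = (1.322500 + 1.480000)/2 = 1.401250
  f(c_4) = f(1.401250) = -0.036498
  f(a) × f(c) ≥ 0, new interval: [1.401250, 1.480000]
Iteration 5:
  c_5 = (1.401250 + 1.480000)/2 = 1.440625
  f(c_5) = f(1.440625) = 0.075400
  f(a) × f(c) < 0, new interval: [1.401250, 1.440625]
Iteration 6:
  c_6 = (1.401250 + 1.440625)/2 = 1.420937
  f(c_6) = f(1.420937) = 0.019063
  f(a) × f(c) < 0, new interval: [1.401250, 1.420937]

After 6 iteration(s), the approximation is c_6 = 1.420937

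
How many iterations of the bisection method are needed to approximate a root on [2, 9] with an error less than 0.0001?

We need (b-a)/2^n ≤ 0.0001
(9 - 2)/2^n ≤ 0.0001
7/2^n ≤ 0.0001
2^n ≥ 70000
n ≥ log₂(70000) = 16.10
n ≥ 17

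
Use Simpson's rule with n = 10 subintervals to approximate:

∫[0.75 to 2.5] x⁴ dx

f(x) = x⁴
a = 0.75, b = 2.5, n = 10
h = (b - a)/n = 0.175000

Simpson's rule: (h/3)[f(x₀) + 4f(x₁) + 2f(x₂) + ... + f(xₙ)]

x_0 = 0.7500, f(x_0) = 0.316406, coefficient = 1
x_1 = 0.9250, f(x_1) = 0.732094, coefficient = 4
x_2 = 1.1000, f(x_2) = 1.464100, coefficient = 2
x_3 = 1.2750, f(x_3) = 2.642657, coefficient = 4
x_4 = 1.4500, f(x_4) = 4.420506, coefficient = 2
x_5 = 1.6250, f(x_5) = 6.972900, coefficient = 4
x_6 = 1.8000, f(x_6) = 10.497600, coefficient = 2
x_7 = 1.9750, f(x_7) = 15.214875, coefficient = 4
x_8 = 2.1500, f(x_8) = 21.367506, coefficient = 2
x_9 = 2.3250, f(x_9) = 29.220782, coefficient = 4
x_10 = 2.5000, f(x_10) = 39.062500, coefficient = 1

I ≈ (0.175000/3) × 334.011564 = 19.484008
Exact value: 19.483789
Error: 0.000219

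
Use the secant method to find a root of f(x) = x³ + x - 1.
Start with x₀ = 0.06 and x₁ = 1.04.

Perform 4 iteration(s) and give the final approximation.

f(x) = x³ + x - 1
x₀ = 0.06, x₁ = 1.04

Secant formula: x_{n+1} = x_n - f(x_n)(x_n - x_{n-1})/(f(x_n) - f(x_{n-1}))

Iteration 1:
  f(0.060000) = -0.939784
  f(1.040000) = 1.164864
  x_2 = 1.040000 - 1.164864×(1.040000 - 0.060000)/(1.164864 - (-0.939784))
       = 0.497597
Iteration 2:
  f(1.040000) = 1.164864
  f(0.497597) = -0.379196
  x_3 = 0.497597 - (-0.379196)×(0.497597 - 1.040000)/(-0.379196 - 1.164864)
       = 0.630803
Iteration 3:
  f(0.497597) = -0.379196
  f(0.630803) = -0.118194
  x_4 = 0.630803 - (-0.118194)×(0.630803 - 0.497597)/(-0.118194 - (-0.379196))
       = 0.691124
Iteration 4:
  f(0.630803) = -0.118194
  f(0.691124) = 0.021241
  x_5 = 0.691124 - 0.021241×(0.691124 - 0.630803)/(0.021241 - (-0.118194))
       = 0.681935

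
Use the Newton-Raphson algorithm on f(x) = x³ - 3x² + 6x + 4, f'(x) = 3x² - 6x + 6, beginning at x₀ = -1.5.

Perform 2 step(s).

f(x) = x³ - 3x² + 6x + 4
f'(x) = 3x² - 6x + 6
x₀ = -1.5

Newton-Raphson formula: x_{n+1} = x_n - f(x_n)/f'(x_n)

Iteration 1:
  f(-1.500000) = -15.125000
  f'(-1.500000) = 21.750000
  x_1 = -1.500000 - (-15.125000)/21.750000 = -0.804598
Iteration 2:
  f(-0.804598) = -3.290597
  f'(-0.804598) = 12.769719
  x_2 = -0.804598 - (-3.290597)/12.769719 = -0.546910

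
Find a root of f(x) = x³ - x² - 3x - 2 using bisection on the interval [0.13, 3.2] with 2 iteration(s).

f(x) = x³ - x² - 3x - 2
Initial interval: [0.13, 3.2]

Iteration 1:
  c_1 = (0.130000 + 3.200000)/2 = 1.665000
  f(c_1) = f(1.665000) = -5.151470
  f(a) × f(c) ≥ 0, new interval: [1.665000, 3.200000]
Iteration 2:
  c_2 = (1.665000 + 3.200000)/2 = 2.432500
  f(c_2) = f(2.432500) = -0.821317
  f(a) × f(c) ≥ 0, new interval: [2.432500, 3.200000]

After 2 iteration(s), the approximation is c_2 = 2.432500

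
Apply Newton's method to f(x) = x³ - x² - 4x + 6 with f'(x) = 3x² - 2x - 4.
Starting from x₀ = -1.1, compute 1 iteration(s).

f(x) = x³ - x² - 4x + 6
f'(x) = 3x² - 2x - 4
x₀ = -1.1

Newton-Raphson formula: x_{n+1} = x_n - f(x_n)/f'(x_n)

Iteration 1:
  f(-1.100000) = 7.859000
  f'(-1.100000) = 1.830000
  x_1 = -1.100000 - 7.859000/1.830000 = -5.394536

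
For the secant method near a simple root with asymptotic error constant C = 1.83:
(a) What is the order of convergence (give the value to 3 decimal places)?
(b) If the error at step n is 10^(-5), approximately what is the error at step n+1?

(a) Secant method has superlinear convergence with order φ = (1+√5)/2 ≈ 1.618.
    This means |e_{n+1}| ≈ C|e_n|^1.618.

(b) With |e_n| = 10^(-5) and C = 1.83:
    |e_{n+1}| ≈ 1.83 × (10^(-5))^1.618 = 1.83 × 10^(-8.09)

(a) ≈ 1.618 (golden ratio); (b) |e_{n+1}| ≈ 1.487e-08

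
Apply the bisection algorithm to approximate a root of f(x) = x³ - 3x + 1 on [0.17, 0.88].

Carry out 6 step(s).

f(x) = x³ - 3x + 1
Initial interval: [0.17, 0.88]

Iteration 1:
  c_1 = (0.170000 + 0.880000)/2 = 0.525000
  f(c_1) = f(0.525000) = -0.430297
  f(a) × f(c) < 0, new interval: [0.170000, 0.525000]
Iteration 2:
  c_2 = (0.170000 + 0.525000)/2 = 0.347500
  f(c_2) = f(0.347500) = -0.000537
  f(a) × f(c) < 0, new interval: [0.170000, 0.347500]
Iteration 3:
  c_3 = (0.170000 + 0.347500)/2 = 0.258750
  f(c_3) = f(0.258750) = 0.241074
  f(a) × f(c) ≥ 0, new interval: [0.258750, 0.347500]
Iteration 4:
  c_4 = (0.258750 + 0.347500)/2 = 0.303125
  f(c_4) = f(0.303125) = 0.118478
  f(a) × f(c) ≥ 0, new interval: [0.303125, 0.347500]
Iteration 5:
  c_5 = (0.303125 + 0.347500)/2 = 0.325313
  f(c_5) = f(0.325313) = 0.058490
  f(a) × f(c) ≥ 0, new interval: [0.325313, 0.347500]
Iteration 6:
  c_6 = (0.325313 + 0.347500)/2 = 0.336406
  f(c_6) = f(0.336406) = 0.028852
  f(a) × f(c) ≥ 0, new interval: [0.336406, 0.347500]

After 6 iteration(s), the approximation is c_6 = 0.336406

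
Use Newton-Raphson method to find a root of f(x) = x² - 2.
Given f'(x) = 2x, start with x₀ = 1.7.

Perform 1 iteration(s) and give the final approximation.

f(x) = x² - 2
f'(x) = 2x
x₀ = 1.7

Newton-Raphson formula: x_{n+1} = x_n - f(x_n)/f'(x_n)

Iteration 1:
  f(1.700000) = 0.890000
  f'(1.700000) = 3.400000
  x_1 = 1.700000 - 0.890000/3.400000 = 1.438235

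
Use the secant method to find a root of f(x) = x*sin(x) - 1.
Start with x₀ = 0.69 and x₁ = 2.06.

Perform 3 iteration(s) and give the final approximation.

f(x) = x*sin(x) - 1
x₀ = 0.69, x₁ = 2.06

Secant formula: x_{n+1} = x_n - f(x_n)(x_n - x_{n-1})/(f(x_n) - f(x_{n-1}))

Iteration 1:
  f(0.690000) = -0.560789
  f(2.060000) = 0.818377
  x_2 = 2.060000 - 0.818377×(2.060000 - 0.690000)/(0.818377 - (-0.560789))
       = 1.247062
Iteration 2:
  f(2.060000) = 0.818377
  f(1.247062) = 0.182282
  x_3 = 1.247062 - 0.182282×(1.247062 - 2.060000)/(0.182282 - 0.818377)
       = 1.014103
Iteration 3:
  f(1.247062) = 0.182282
  f(1.014103) = -0.139020
  x_4 = 1.014103 - (-0.139020)×(1.014103 - 1.247062)/(-0.139020 - 0.182282)
       = 1.114899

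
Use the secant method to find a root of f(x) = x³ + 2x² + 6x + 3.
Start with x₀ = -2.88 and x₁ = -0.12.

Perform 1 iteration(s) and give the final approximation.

f(x) = x³ + 2x² + 6x + 3
x₀ = -2.88, x₁ = -0.12

Secant formula: x_{n+1} = x_n - f(x_n)(x_n - x_{n-1})/(f(x_n) - f(x_{n-1}))

Iteration 1:
  f(-2.880000) = -21.579072
  f(-0.120000) = 2.307072
  x_2 = -0.120000 - 2.307072×(-0.120000 - (-2.880000))/(2.307072 - (-21.579072))
       = -0.386578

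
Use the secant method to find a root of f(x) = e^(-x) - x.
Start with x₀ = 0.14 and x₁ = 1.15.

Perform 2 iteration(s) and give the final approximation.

f(x) = e^(-x) - x
x₀ = 0.14, x₁ = 1.15

Secant formula: x_{n+1} = x_n - f(x_n)(x_n - x_{n-1})/(f(x_n) - f(x_{n-1}))

Iteration 1:
  f(0.140000) = 0.729358
  f(1.150000) = -0.833363
  x_2 = 1.150000 - (-0.833363)×(1.150000 - 0.140000)/(-0.833363 - 0.729358)
       = 0.611390
Iteration 2:
  f(1.150000) = -0.833363
  f(0.611390) = -0.068794
  x_3 = 0.611390 - (-0.068794)×(0.611390 - 1.150000)/(-0.068794 - (-0.833363))
       = 0.562927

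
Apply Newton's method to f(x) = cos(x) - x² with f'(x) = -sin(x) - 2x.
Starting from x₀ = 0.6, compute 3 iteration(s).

f(x) = cos(x) - x²
f'(x) = -sin(x) - 2x
x₀ = 0.6

Newton-Raphson formula: x_{n+1} = x_n - f(x_n)/f'(x_n)

Iteration 1:
  f(0.600000) = 0.465336
  f'(0.600000) = -1.764642
  x_1 = 0.600000 - 0.465336/(-1.764642) = 0.863700
Iteration 2:
  f(0.863700) = -0.096348
  f'(0.863700) = -2.487650
  x_2 = 0.863700 - (-0.096348)/(-2.487650) = 0.824969
Iteration 3:
  f(0.824969) = -0.001995
  f'(0.824969) = -2.384465
  x_3 = 0.824969 - (-0.001995)/(-2.384465) = 0.824133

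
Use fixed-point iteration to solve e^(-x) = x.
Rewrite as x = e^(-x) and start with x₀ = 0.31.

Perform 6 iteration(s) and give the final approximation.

Equation: e^(-x) = x
Fixed-point form: x = e^(-x)
x₀ = 0.31

x_1 = g(0.310000) = 0.733447
x_2 = g(0.733447) = 0.480251
x_3 = g(0.480251) = 0.618628
x_4 = g(0.618628) = 0.538683
x_5 = g(0.538683) = 0.583516
x_6 = g(0.583516) = 0.557933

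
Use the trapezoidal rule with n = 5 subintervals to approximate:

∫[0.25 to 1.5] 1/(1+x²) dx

f(x) = 1/(1+x²)
a = 0.25, b = 1.5, n = 5
h = (b - a)/n = 0.250000

Trapezoidal rule: (h/2)[f(x₀) + 2f(x₁) + 2f(x₂) + ... + f(xₙ)]

x_0 = 0.2500, f(x_0) = 0.941176, coefficient = 1
x_1 = 0.5000, f(x_1) = 0.800000, coefficient = 2
x_2 = 0.7500, f(x_2) = 0.640000, coefficient = 2
x_3 = 1.0000, f(x_3) = 0.500000, coefficient = 2
x_4 = 1.2500, f(x_4) = 0.390244, coefficient = 2
x_5 = 1.5000, f(x_5) = 0.307692, coefficient = 1

I ≈ (0.250000/2) × 5.909357 = 0.738670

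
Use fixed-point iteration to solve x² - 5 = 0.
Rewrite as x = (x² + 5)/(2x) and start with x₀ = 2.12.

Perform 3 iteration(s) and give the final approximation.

Equation: x² - 5 = 0
Fixed-point form: x = (x² + 5)/(2x)
x₀ = 2.12

x_1 = g(2.120000) = 2.239245
x_2 = g(2.239245) = 2.236070
x_3 = g(2.236070) = 2.236068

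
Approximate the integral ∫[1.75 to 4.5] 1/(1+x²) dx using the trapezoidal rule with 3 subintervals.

f(x) = 1/(1+x²)
a = 1.75, b = 4.5, n = 3
h = (b - a)/n = 0.916667

Trapezoidal rule: (h/2)[f(x₀) + 2f(x₁) + 2f(x₂) + ... + f(xₙ)]

x_0 = 1.7500, f(x_0) = 0.246154, coefficient = 1
x_1 = 2.6667, f(x_1) = 0.123288, coefficient = 2
x_2 = 3.5833, f(x_2) = 0.072253, coefficient = 2
x_3 = 4.5000, f(x_3) = 0.047059, coefficient = 1

I ≈ (0.916667/2) × 0.684294 = 0.313635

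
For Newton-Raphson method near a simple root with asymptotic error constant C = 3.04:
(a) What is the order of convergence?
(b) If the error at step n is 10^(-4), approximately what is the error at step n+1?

(a) Newton-Raphson has quadratic (order 2) convergence near simple roots.
    This means |e_{n+1}| ≈ C|e_n|².

(b) With |e_n| = 10^(-4) and C = 3.04:
    |e_{n+1}| ≈ 3.04 × (10^(-4))² = 3.04 × 10^(-8)

(a) 2 (quadratic); (b) |e_{n+1}| ≈ 3.040e-08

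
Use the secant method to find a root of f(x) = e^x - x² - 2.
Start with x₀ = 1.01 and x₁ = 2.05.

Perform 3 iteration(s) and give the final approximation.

f(x) = e^x - x² - 2
x₀ = 1.01, x₁ = 2.05

Secant formula: x_{n+1} = x_n - f(x_n)(x_n - x_{n-1})/(f(x_n) - f(x_{n-1}))

Iteration 1:
  f(1.010000) = -0.274499
  f(2.050000) = 1.565401
  x_2 = 2.050000 - 1.565401×(2.050000 - 1.010000)/(1.565401 - (-0.274499))
       = 1.165160
Iteration 2:
  f(2.050000) = 1.565401
  f(1.165160) = -0.151162
  x_3 = 1.165160 - (-0.151162)×(1.165160 - 2.050000)/(-0.151162 - 1.565401)
       = 1.243080
Iteration 3:
  f(1.165160) = -0.151162
  f(1.243080) = -0.078975
  x_4 = 1.243080 - (-0.078975)×(1.243080 - 1.165160)/(-0.078975 - (-0.151162))
       = 1.328327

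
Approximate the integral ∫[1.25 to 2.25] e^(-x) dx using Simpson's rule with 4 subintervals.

f(x) = e^(-x)
a = 1.25, b = 2.25, n = 4
h = (b - a)/n = 0.250000

Simpson's rule: (h/3)[f(x₀) + 4f(x₁) + 2f(x₂) + ... + f(xₙ)]

x_0 = 1.2500, f(x_0) = 0.286505, coefficient = 1
x_1 = 1.5000, f(x_1) = 0.223130, coefficient = 4
x_2 = 1.7500, f(x_2) = 0.173774, coefficient = 2
x_3 = 2.0000, f(x_3) = 0.135335, coefficient = 4
x_4 = 2.2500, f(x_4) = 0.105399, coefficient = 1

I ≈ (0.250000/3) × 2.173314 = 0.181109
Exact value: 0.181106
Error: 0.000004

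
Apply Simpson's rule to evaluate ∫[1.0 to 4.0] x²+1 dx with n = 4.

f(x) = x²+1
a = 1.0, b = 4.0, n = 4
h = (b - a)/n = 0.750000

Simpson's rule: (h/3)[f(x₀) + 4f(x₁) + 2f(x₂) + ... + f(xₙ)]

x_0 = 1.0000, f(x_0) = 2.000000, coefficient = 1
x_1 = 1.7500, f(x_1) = 4.062500, coefficient = 4
x_2 = 2.5000, f(x_2) = 7.250000, coefficient = 2
x_3 = 3.2500, f(x_3) = 11.562500, coefficient = 4
x_4 = 4.0000, f(x_4) = 17.000000, coefficient = 1

I ≈ (0.750000/3) × 96.000000 = 24.000000
Exact value: 24.000000
Error: 0.000000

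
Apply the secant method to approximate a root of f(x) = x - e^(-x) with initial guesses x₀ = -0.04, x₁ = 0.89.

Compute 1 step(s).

f(x) = x - e^(-x)
x₀ = -0.04, x₁ = 0.89

Secant formula: x_{n+1} = x_n - f(x_n)(x_n - x_{n-1})/(f(x_n) - f(x_{n-1}))

Iteration 1:
  f(-0.040000) = -1.080811
  f(0.890000) = 0.479344
  x_2 = 0.890000 - 0.479344×(0.890000 - (-0.040000))/(0.479344 - (-1.080811))
       = 0.604265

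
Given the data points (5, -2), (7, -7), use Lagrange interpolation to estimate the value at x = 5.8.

Lagrange interpolation formula:
P(x) = Σ yᵢ × Lᵢ(x)
where Lᵢ(x) = Π_{j≠i} (x - xⱼ)/(xᵢ - xⱼ)

L_0(5.8) = (5.8 - 7)/(5 - 7) = 0.600000
L_1(5.8) = (5.8 - 5)/(7 - 5) = 0.400000

P(5.8) = (-2)×L_0(5.8) + (-7)×L_1(5.8)
P(5.8) = -4.000000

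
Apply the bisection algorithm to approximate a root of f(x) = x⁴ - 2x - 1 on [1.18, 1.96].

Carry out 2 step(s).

f(x) = x⁴ - 2x - 1
Initial interval: [1.18, 1.96]

Iteration 1:
  c_1 = (1.180000 + 1.960000)/2 = 1.570000
  f(c_1) = f(1.570000) = 1.935732
  f(a) × f(c) < 0, new interval: [1.180000, 1.570000]
Iteration 2:
  c_2 = (1.180000 + 1.570000)/2 = 1.375000
  f(c_2) = f(1.375000) = -0.175537
  f(a) × f(c) ≥ 0, new interval: [1.375000, 1.570000]

After 2 iteration(s), the approximation is c_2 = 1.375000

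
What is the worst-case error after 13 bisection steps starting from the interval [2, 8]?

Bisection error bound: |error| ≤ (b-a)/2^n
|error| ≤ (8 - 2)/2^13 = 6/2^13
|error| ≤ 0.0007324219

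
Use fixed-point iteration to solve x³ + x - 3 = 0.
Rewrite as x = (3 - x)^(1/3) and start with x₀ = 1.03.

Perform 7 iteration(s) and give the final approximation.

Equation: x³ + x - 3 = 0
Fixed-point form: x = (3 - x)^(1/3)
x₀ = 1.03

x_1 = g(1.030000) = 1.253590
x_2 = g(1.253590) = 1.204247
x_3 = g(1.204247) = 1.215483
x_4 = g(1.215483) = 1.212943
x_5 = g(1.212943) = 1.213518
x_6 = g(1.213518) = 1.213388
x_7 = g(1.213388) = 1.213417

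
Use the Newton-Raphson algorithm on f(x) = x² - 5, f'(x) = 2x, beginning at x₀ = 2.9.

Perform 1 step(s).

f(x) = x² - 5
f'(x) = 2x
x₀ = 2.9

Newton-Raphson formula: x_{n+1} = x_n - f(x_n)/f'(x_n)

Iteration 1:
  f(2.900000) = 3.410000
  f'(2.900000) = 5.800000
  x_1 = 2.900000 - 3.410000/5.800000 = 2.312069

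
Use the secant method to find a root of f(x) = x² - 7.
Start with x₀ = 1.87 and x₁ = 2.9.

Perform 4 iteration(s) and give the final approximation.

f(x) = x² - 7
x₀ = 1.87, x₁ = 2.9

Secant formula: x_{n+1} = x_n - f(x_n)(x_n - x_{n-1})/(f(x_n) - f(x_{n-1}))

Iteration 1:
  f(1.870000) = -3.503100
  f(2.900000) = 1.410000
  x_2 = 2.900000 - 1.410000×(2.900000 - 1.870000)/(1.410000 - (-3.503100))
       = 2.604403
Iteration 2:
  f(2.900000) = 1.410000
  f(2.604403) = -0.217088
  x_3 = 2.604403 - (-0.217088)×(2.604403 - 2.900000)/(-0.217088 - 1.410000)
       = 2.643841
Iteration 3:
  f(2.604403) = -0.217088
  f(2.643841) = -0.010103
  x_4 = 2.643841 - (-0.010103)×(2.643841 - 2.604403)/(-0.010103 - (-0.217088))
       = 2.645766
Iteration 4:
  f(2.643841) = -0.010103
  f(2.645766) = 0.000080
  x_5 = 2.645766 - 0.000080×(2.645766 - 2.643841)/(0.000080 - (-0.010103))
       = 2.645751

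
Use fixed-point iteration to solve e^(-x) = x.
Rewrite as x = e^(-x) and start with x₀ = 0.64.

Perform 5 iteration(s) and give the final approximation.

Equation: e^(-x) = x
Fixed-point form: x = e^(-x)
x₀ = 0.64

x_1 = g(0.640000) = 0.527292
x_2 = g(0.527292) = 0.590201
x_3 = g(0.590201) = 0.554216
x_4 = g(0.554216) = 0.574523
x_5 = g(0.574523) = 0.562974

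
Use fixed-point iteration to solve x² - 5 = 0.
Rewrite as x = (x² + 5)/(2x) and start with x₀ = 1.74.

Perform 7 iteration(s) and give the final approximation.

Equation: x² - 5 = 0
Fixed-point form: x = (x² + 5)/(2x)
x₀ = 1.74

x_1 = g(1.740000) = 2.306782
x_2 = g(2.306782) = 2.237152
x_3 = g(2.237152) = 2.236068
x_4 = g(2.236068) = 2.236068
x_5 = g(2.236068) = 2.236068
x_6 = g(2.236068) = 2.236068
x_7 = g(2.236068) = 2.236068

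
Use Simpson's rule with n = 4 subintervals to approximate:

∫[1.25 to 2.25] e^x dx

f(x) = e^x
a = 1.25, b = 2.25, n = 4
h = (b - a)/n = 0.250000

Simpson's rule: (h/3)[f(x₀) + 4f(x₁) + 2f(x₂) + ... + f(xₙ)]

x_0 = 1.2500, f(x_0) = 3.490343, coefficient = 1
x_1 = 1.5000, f(x_1) = 4.481689, coefficient = 4
x_2 = 1.7500, f(x_2) = 5.754603, coefficient = 2
x_3 = 2.0000, f(x_3) = 7.389056, coefficient = 4
x_4 = 2.2500, f(x_4) = 9.487736, coefficient = 1

I ≈ (0.250000/3) × 71.970265 = 5.997522
Exact value: 5.997393
Error: 0.000129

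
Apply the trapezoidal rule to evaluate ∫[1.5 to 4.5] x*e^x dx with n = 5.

f(x) = x*e^x
a = 1.5, b = 4.5, n = 5
h = (b - a)/n = 0.600000

Trapezoidal rule: (h/2)[f(x₀) + 2f(x₁) + 2f(x₂) + ... + f(xₙ)]

x_0 = 1.5000, f(x_0) = 6.722534, coefficient = 1
x_1 = 2.1000, f(x_1) = 17.148957, coefficient = 2
x_2 = 2.7000, f(x_2) = 40.175276, coefficient = 2
x_3 = 3.3000, f(x_3) = 89.471708, coefficient = 2
x_4 = 3.9000, f(x_4) = 192.669552, coefficient = 2
x_5 = 4.5000, f(x_5) = 405.077091, coefficient = 1

I ≈ (0.600000/2) × 1090.730609 = 327.219183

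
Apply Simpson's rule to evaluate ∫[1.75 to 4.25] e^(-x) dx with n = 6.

f(x) = e^(-x)
a = 1.75, b = 4.25, n = 6
h = (b - a)/n = 0.416667

Simpson's rule: (h/3)[f(x₀) + 4f(x₁) + 2f(x₂) + ... + f(xₙ)]

x_0 = 1.7500, f(x_0) = 0.173774, coefficient = 1
x_1 = 2.1667, f(x_1) = 0.114559, coefficient = 4
x_2 = 2.5833, f(x_2) = 0.075522, coefficient = 2
x_3 = 3.0000, f(x_3) = 0.049787, coefficient = 4
x_4 = 3.4167, f(x_4) = 0.032822, coefficient = 2
x_5 = 3.8333, f(x_5) = 0.021637, coefficient = 4
x_6 = 4.2500, f(x_6) = 0.014264, coefficient = 1

I ≈ (0.416667/3) × 1.148658 = 0.159536
Exact value: 0.159510
Error: 0.000026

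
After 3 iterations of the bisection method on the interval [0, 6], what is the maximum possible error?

Bisection error bound: |error| ≤ (b-a)/2^n
|error| ≤ (6 - 0)/2^3 = 6/2^3
|error| ≤ 0.7500000000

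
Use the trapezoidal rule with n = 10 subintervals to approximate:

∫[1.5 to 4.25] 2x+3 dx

f(x) = 2x+3
a = 1.5, b = 4.25, n = 10
h = (b - a)/n = 0.275000

Trapezoidal rule: (h/2)[f(x₀) + 2f(x₁) + 2f(x₂) + ... + f(xₙ)]

x_0 = 1.5000, f(x_0) = 6.000000, coefficient = 1
x_1 = 1.7750, f(x_1) = 6.550000, coefficient = 2
x_2 = 2.0500, f(x_2) = 7.100000, coefficient = 2
x_3 = 2.3250, f(x_3) = 7.650000, coefficient = 2
x_4 = 2.6000, f(x_4) = 8.200000, coefficient = 2
x_5 = 2.8750, f(x_5) = 8.750000, coefficient = 2
x_6 = 3.1500, f(x_6) = 9.300000, coefficient = 2
x_7 = 3.4250, f(x_7) = 9.850000, coefficient = 2
x_8 = 3.7000, f(x_8) = 10.400000, coefficient = 2
x_9 = 3.9750, f(x_9) = 10.950000, coefficient = 2
x_10 = 4.2500, f(x_10) = 11.500000, coefficient = 1

I ≈ (0.275000/2) × 175.000000 = 24.062500
Exact value: 24.062500
Error: 0.000000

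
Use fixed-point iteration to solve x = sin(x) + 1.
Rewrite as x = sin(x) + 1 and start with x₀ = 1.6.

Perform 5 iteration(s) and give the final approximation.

Equation: x = sin(x) + 1
Fixed-point form: x = sin(x) + 1
x₀ = 1.6

x_1 = g(1.600000) = 1.999574
x_2 = g(1.999574) = 1.909475
x_3 = g(1.909475) = 1.943195
x_4 = g(1.943195) = 1.931457
x_5 = g(1.931457) = 1.935664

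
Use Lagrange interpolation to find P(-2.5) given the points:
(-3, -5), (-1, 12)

Lagrange interpolation formula:
P(x) = Σ yᵢ × Lᵢ(x)
where Lᵢ(x) = Π_{j≠i} (x - xⱼ)/(xᵢ - xⱼ)

L_0(-2.5) = (-2.5 - (-1))/(-3 - (-1)) = 0.750000
L_1(-2.5) = (-2.5 - (-3))/(-1 - (-3)) = 0.250000

P(-2.5) = (-5)×L_0(-2.5) + 12×L_1(-2.5)
P(-2.5) = -0.750000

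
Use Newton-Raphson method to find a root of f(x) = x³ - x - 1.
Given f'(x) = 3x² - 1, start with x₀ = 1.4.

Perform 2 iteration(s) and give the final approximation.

f(x) = x³ - x - 1
f'(x) = 3x² - 1
x₀ = 1.4

Newton-Raphson formula: x_{n+1} = x_n - f(x_n)/f'(x_n)

Iteration 1:
  f(1.400000) = 0.344000
  f'(1.400000) = 4.880000
  x_1 = 1.400000 - 0.344000/4.880000 = 1.329508
Iteration 2:
  f(1.329508) = 0.020520
  f'(1.329508) = 4.302776
  x_2 = 1.329508 - 0.020520/4.302776 = 1.324739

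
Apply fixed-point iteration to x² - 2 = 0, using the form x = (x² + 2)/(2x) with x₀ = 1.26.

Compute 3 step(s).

Equation: x² - 2 = 0
Fixed-point form: x = (x² + 2)/(2x)
x₀ = 1.26

x_1 = g(1.260000) = 1.423651
x_2 = g(1.423651) = 1.414245
x_3 = g(1.414245) = 1.414214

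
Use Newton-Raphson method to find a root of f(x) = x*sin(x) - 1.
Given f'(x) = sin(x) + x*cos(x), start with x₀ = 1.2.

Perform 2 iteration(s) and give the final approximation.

f(x) = x*sin(x) - 1
f'(x) = sin(x) + x*cos(x)
x₀ = 1.2

Newton-Raphson formula: x_{n+1} = x_n - f(x_n)/f'(x_n)

Iteration 1:
  f(1.200000) = 0.118447
  f'(1.200000) = 1.366868
  x_1 = 1.200000 - 0.118447/1.366868 = 1.113344
Iteration 2:
  f(1.113344) = -0.001129
  f'(1.113344) = 1.388904
  x_2 = 1.113344 - (-0.001129)/1.388904 = 1.114157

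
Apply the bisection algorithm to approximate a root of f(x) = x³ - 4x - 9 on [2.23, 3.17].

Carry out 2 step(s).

f(x) = x³ - 4x - 9
Initial interval: [2.23, 3.17]

Iteration 1:
  c_1 = (2.230000 + 3.170000)/2 = 2.700000
  f(c_1) = f(2.700000) = -0.117000
  f(a) × f(c) ≥ 0, new interval: [2.700000, 3.170000]
Iteration 2:
  c_2 = (2.700000 + 3.170000)/2 = 2.935000
  f(c_2) = f(2.935000) = 4.542750
  f(a) × f(c) < 0, new interval: [2.700000, 2.935000]

After 2 iteration(s), the approximation is c_2 = 2.935000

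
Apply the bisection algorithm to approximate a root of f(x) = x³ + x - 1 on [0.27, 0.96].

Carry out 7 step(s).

f(x) = x³ + x - 1
Initial interval: [0.27, 0.96]

Iteration 1:
  c_1 = (0.270000 + 0.960000)/2 = 0.615000
  f(c_1) = f(0.615000) = -0.152392
  f(a) × f(c) ≥ 0, new interval: [0.615000, 0.960000]
Iteration 2:
  c_2 = (0.615000 + 0.960000)/2 = 0.787500
  f(c_2) = f(0.787500) = 0.275873
  f(a) × f(c) < 0, new interval: [0.615000, 0.787500]
Iteration 3:
  c_3 = (0.615000 + 0.787500)/2 = 0.701250
  f(c_3) = f(0.701250) = 0.046091
  f(a) × f(c) < 0, new interval: [0.615000, 0.701250]
Iteration 4:
  c_4 = (0.615000 + 0.701250)/2 = 0.658125
  f(c_4) = f(0.658125) = -0.056822
  f(a) × f(c) ≥ 0, new interval: [0.658125, 0.701250]
Iteration 5:
  c_5 = (0.658125 + 0.701250)/2 = 0.679688
  f(c_5) = f(0.679688) = -0.006314
  f(a) × f(c) ≥ 0, new interval: [0.679688, 0.701250]
Iteration 6:
  c_6 = (0.679688 + 0.701250)/2 = 0.690469
  f(c_6) = f(0.690469) = 0.019648
  f(a) × f(c) < 0, new interval: [0.679688, 0.690469]
Iteration 7:
  c_7 = (0.679688 + 0.690469)/2 = 0.685078
  f(c_7) = f(0.685078) = 0.006607
  f(a) × f(c) < 0, new interval: [0.679688, 0.685078]

After 7 iteration(s), the approximation is c_7 = 0.685078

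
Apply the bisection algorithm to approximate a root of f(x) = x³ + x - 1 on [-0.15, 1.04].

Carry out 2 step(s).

f(x) = x³ + x - 1
Initial interval: [-0.15, 1.04]

Iteration 1:
  c_1 = (-0.150000 + 1.040000)/2 = 0.445000
  f(c_1) = f(0.445000) = -0.466879
  f(a) × f(c) ≥ 0, new interval: [0.445000, 1.040000]
Iteration 2:
  c_2 = (0.445000 + 1.040000)/2 = 0.742500
  f(c_2) = f(0.742500) = 0.151845
  f(a) × f(c) < 0, new interval: [0.445000, 0.742500]

After 2 iteration(s), the approximation is c_2 = 0.742500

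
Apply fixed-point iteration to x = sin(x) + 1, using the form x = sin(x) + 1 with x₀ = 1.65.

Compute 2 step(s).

Equation: x = sin(x) + 1
Fixed-point form: x = sin(x) + 1
x₀ = 1.65

x_1 = g(1.650000) = 1.996865
x_2 = g(1.996865) = 1.910598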